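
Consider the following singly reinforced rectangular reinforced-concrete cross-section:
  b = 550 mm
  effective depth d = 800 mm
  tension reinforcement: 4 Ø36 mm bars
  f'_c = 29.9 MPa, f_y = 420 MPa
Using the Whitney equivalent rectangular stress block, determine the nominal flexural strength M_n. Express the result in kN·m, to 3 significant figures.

A_s = 4 × 1018 = 4072 mm².
T = A_s f_y = 4072 × 420 = 1710240 N = 1710.24 kN.
From C = T: a = T/(0.85 f'_c b) = 1710240/(0.85 × 29.9 × 550) = 122.35 mm.
M_n = T(d − a/2) = 1710.24 kN × (800 − 61.175) mm = 1263.57 kN·m.

M_n ≈ 1260 kN·m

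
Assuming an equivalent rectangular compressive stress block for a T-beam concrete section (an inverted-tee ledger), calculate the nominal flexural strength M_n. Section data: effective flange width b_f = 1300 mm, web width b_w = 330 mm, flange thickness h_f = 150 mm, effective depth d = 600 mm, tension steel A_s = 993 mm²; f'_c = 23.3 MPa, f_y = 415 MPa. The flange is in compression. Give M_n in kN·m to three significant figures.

M_n ≈ 244 kN·m

Tension: T = A_s f_y = 993 × 415 = 412095 N.
Try a within the flange: a = T/(0.85 f'_c b_f) = 412095/(0.85 × 23.3 × 1300) = 16.01 mm.
Since a = 16.01 ≤ h_f = 150 mm, the stress block lies entirely in the flange; analyse as a rectangular beam of width b_f.
M_n = T(d − a/2) = 412095 × (600 − 8.005) = 243.96 × 10⁶ N·mm.
M_n = 243.96 kN·m.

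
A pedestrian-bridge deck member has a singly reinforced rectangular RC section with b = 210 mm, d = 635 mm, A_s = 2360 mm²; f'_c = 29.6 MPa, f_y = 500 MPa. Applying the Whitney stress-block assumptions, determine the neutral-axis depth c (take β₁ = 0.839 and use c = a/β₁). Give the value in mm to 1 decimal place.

T = A_s f_y = 2360 × 500 = 1180000 N = 1180 kN.
Setting C = 0.85 f'_c a b equal to T: a = 1180000/(0.85 × 29.6 × 210) = 223.333 mm.
With β₁ = 0.839, c = a/β₁ = 223.333/0.839 = 266.2 mm.

c ≈ 266.2 mm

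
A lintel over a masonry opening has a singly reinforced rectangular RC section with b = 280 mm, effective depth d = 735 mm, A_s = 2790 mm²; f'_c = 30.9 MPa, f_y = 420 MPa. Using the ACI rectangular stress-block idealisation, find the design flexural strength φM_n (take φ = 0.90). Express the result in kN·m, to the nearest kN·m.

T = A_s f_y = 2790 × 420 = 1171800 N = 1171.8 kN.
From C = T: a = T/(0.85 f'_c b) = 1171800/(0.85 × 30.9 × 280) = 159.34 mm.
M_n = T(d − a/2) = 1171.8 kN × (735 − 79.67) mm = 767.92 kN·m.
φM_n = 0.90 × 767.92 = 691.13 kN·m.

φM_n ≈ 691 kN·m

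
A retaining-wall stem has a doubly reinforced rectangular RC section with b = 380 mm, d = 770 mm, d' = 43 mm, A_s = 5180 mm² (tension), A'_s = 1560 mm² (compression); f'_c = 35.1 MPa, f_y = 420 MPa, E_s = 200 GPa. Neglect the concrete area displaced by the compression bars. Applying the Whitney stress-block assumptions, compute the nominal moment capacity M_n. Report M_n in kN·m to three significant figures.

Assume both tension and compression steel yield.
Net tension couple steel: A_s − A'_s = 3620 mm².
a = (A_s − A'_s) f_y / (0.85 f'_c b) = 1520400/(0.85 × 35.1 × 380) = 134.11 mm.
c = a/β₁ = 134.11/0.799 = 167.85 mm; ε'_s = 0.003(c − d')/c = 0.0022 ≥ f_y/E_s = 0.0021, so compression steel does yield.
M_n = (A_s − A'_s) f_y (d − a/2) + A'_s f_y (d − d') = [1520400 × (770 − 67.055) + 655200 × (770 − 43)] × 10⁻⁶ = 1068.76 + 476.33 = 1545.09 kN·m.

M_n ≈ 1550 kN·m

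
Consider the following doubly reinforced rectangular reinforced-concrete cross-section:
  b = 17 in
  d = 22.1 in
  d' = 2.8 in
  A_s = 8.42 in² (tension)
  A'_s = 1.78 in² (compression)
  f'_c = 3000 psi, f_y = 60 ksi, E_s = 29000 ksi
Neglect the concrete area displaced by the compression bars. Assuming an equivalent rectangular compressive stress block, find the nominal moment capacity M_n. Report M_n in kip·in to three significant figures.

Assume both steels yield.
a = (A_s − A'_s) f_y/(0.85 f'_c b) = (8.42 − 1.78) × 60/(0.85 × 3 × 17) = 9.190 in.
c = a/β₁ = 9.190/0.85 = 10.812 in; ε'_s = 0.003(c − d')/c = 0.0022 ≥ ε_y = 0.0021, so the compression steel yields.
M_n = (A_s − A'_s) f_y (d − a/2) + A'_s f_y (d − d') = 398.4 × (22.1 − 4.595) + 106.8 × (22.1 − 2.8) = 6974.0 + 2061.2 = 9035.2 kip·in.

M_n ≈ 9040 kip·in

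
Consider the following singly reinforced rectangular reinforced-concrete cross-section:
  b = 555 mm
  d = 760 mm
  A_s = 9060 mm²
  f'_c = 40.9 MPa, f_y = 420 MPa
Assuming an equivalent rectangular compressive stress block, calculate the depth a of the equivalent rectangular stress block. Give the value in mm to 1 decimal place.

T = A_s f_y = 9060 × 420 = 3805200 N = 3805.2 kN.
Setting C = 0.85 f'_c a b equal to T: a = 3805200/(0.85 × 40.9 × 555) = 197.2 mm.

a ≈ 197.2 mm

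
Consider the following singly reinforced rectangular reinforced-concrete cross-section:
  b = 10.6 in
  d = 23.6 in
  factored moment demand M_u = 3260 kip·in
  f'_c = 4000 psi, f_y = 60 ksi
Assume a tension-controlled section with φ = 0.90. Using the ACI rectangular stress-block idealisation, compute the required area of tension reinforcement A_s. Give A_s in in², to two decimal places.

M_n = M_u/φ = 3260/0.90 = 3622.22 kip·in.
From M_n = 0.85 f'_c a b (d − a/2):
a = d − √(d² − 2M_n/(0.85 f'_c b)) = 23.6 − √(23.6² − 2 × 3622.22/(0.85 × 4 × 10.6)) = 4.733 in.
A_s = 0.85 f'_c a b / f_y = 0.85 × 4 × 4.733 × 10.6 / 60 = 2.843 in².

A_s ≈ 2.84 in²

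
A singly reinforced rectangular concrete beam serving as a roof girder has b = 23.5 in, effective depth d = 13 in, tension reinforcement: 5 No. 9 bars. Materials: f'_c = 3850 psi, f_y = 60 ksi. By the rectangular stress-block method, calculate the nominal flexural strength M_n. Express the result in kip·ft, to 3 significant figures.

A_s = 5 × 1 = 5 in².
T = A_s f_y = 5 × 60 = 300 kips.
a = T/(0.85 f'_c b) = 300/(0.85 × 3.85 × 23.5) = 3.901 in.
M_n = T(d − a/2) = 300 × (13 − 1.9505) = 3314.9 kip·in = 3314.9/12 = 276.24 kip·ft.

M_n ≈ 276 kip·ft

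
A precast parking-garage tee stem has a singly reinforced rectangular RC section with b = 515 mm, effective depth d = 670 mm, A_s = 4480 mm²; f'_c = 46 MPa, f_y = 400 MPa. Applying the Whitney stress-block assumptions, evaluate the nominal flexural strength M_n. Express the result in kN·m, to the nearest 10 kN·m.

T = A_s f_y = 4480 × 400 = 1792000 N = 1792 kN.
From C = T: a = T/(0.85 f'_c b) = 1792000/(0.85 × 46 × 515) = 88.99 mm.
M_n = T(d − a/2) = 1792 kN × (670 − 44.495) mm = 1120.90 kN·m.

M_n ≈ 1120 kN·m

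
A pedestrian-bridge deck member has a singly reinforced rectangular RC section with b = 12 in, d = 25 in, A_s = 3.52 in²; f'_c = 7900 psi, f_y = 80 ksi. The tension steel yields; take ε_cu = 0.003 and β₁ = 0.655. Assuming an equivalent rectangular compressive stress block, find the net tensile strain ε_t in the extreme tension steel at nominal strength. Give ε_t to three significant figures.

ε_t ≈ 0.0111

a = A_s f_y/(0.85 f'_c b) = 3.495 in.
β₁ = 0.655, so c = a/β₁ = 3.495/0.655 = 5.336 in.
From the linear strain diagram with ε_cu = 0.003: ε_t = 0.003 (d − c)/c = 0.003 × (25 − 5.336)/5.336 = 0.0111.
Since ε_t ≥ 0.005, the section is tension-controlled.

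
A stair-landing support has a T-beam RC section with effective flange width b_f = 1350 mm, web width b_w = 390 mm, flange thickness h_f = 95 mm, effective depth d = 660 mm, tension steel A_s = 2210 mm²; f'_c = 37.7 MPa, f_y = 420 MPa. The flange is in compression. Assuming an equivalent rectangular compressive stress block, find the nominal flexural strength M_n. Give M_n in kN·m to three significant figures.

Tension: T = A_s f_y = 2210 × 420 = 928200 N.
Try a within the flange: a = T/(0.85 f'_c b_f) = 928200/(0.85 × 37.7 × 1350) = 21.46 mm.
Since a = 21.46 ≤ h_f = 95 mm, the stress block lies entirely in the flange; analyse as a rectangular beam of width b_f.
M_n = T(d − a/2) = 928200 × (660 − 10.73) = 602.65 × 10⁶ N·mm.
M_n = 602.65 kN·m.

M_n ≈ 603 kN·m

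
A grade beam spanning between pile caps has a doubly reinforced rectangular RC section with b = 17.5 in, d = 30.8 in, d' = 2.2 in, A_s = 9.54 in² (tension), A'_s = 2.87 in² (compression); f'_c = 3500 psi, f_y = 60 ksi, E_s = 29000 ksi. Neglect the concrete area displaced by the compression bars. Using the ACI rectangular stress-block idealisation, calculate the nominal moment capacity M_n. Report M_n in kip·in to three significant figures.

M_n ≈ 15700 kip·in

Assume both steels yield.
a = (A_s − A'_s) f_y/(0.85 f'_c b) = (9.54 − 2.87) × 60/(0.85 × 3.5 × 17.5) = 7.687 in.
c = a/β₁ = 7.687/0.85 = 9.044 in; ε'_s = 0.003(c − d')/c = 0.0023 ≥ ε_y = 0.0021, so the compression steel yields.
M_n = (A_s − A'_s) f_y (d − a/2) + A'_s f_y (d − d') = 400.2 × (30.8 − 3.8435) + 172.2 × (30.8 − 2.2) = 10788.0 + 4924.9 = 15712.9 kip·in.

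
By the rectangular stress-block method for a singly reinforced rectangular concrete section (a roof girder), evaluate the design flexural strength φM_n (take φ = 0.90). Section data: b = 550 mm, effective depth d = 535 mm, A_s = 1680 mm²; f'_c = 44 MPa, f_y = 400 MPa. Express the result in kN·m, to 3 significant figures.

T = A_s f_y = 1680 × 400 = 672000 N = 672 kN.
From C = T: a = T/(0.85 f'_c b) = 672000/(0.85 × 44 × 550) = 32.67 mm.
M_n = T(d − a/2) = 672 kN × (535 − 16.335) mm = 348.54 kN·m.
φM_n = 0.90 × 348.54 = 313.69 kN·m.

φM_n ≈ 314 kN·m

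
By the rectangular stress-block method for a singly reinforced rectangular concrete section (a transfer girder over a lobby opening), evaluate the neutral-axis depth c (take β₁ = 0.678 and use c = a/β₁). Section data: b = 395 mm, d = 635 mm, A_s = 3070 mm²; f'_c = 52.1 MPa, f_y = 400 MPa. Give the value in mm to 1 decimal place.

T = A_s f_y = 3070 × 400 = 1228000 N = 1228 kN.
Setting C = 0.85 f'_c a b equal to T: a = 1228000/(0.85 × 52.1 × 395) = 70.201 mm.
With β₁ = 0.678, c = a/β₁ = 70.201/0.678 = 103.5 mm.

c ≈ 103.5 mm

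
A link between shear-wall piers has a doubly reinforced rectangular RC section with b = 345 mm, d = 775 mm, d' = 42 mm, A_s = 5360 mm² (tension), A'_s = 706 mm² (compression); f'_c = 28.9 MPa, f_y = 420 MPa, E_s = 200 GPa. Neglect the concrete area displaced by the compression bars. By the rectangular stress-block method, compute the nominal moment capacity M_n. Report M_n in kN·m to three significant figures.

Assume both tension and compression steel yield.
Net tension couple steel: A_s − A'_s = 4654 mm².
a = (A_s − A'_s) f_y / (0.85 f'_c b) = 1954680/(0.85 × 28.9 × 345) = 230.64 mm.
c = a/β₁ = 230.64/0.844 = 273.27 mm; ε'_s = 0.003(c − d')/c = 0.0025 ≥ f_y/E_s = 0.0021, so compression steel does yield.
M_n = (A_s − A'_s) f_y (d − a/2) + A'_s f_y (d − d') = [1954680 × (775 − 115.32) + 296520 × (775 − 42)] × 10⁻⁶ = 1289.46 + 217.35 = 1506.81 kN·m.

M_n ≈ 1510 kN·m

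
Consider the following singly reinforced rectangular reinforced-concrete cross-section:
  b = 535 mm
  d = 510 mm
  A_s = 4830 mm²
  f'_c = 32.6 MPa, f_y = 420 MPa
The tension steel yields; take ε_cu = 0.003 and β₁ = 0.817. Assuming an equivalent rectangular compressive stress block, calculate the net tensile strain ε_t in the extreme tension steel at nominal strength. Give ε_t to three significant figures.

a = A_s f_y/(0.85 f'_c b) = 136.84 mm.
β₁ = 0.817, so c = a/β₁ = 136.84/0.817 = 167.49 mm.
From the linear strain diagram with ε_cu = 0.003: ε_t = 0.003 (d − c)/c = 0.003 × (510 − 167.49)/167.49 = 0.00613.
Since ε_t ≥ 0.005, the section is tension-controlled.

ε_t ≈ 0.00613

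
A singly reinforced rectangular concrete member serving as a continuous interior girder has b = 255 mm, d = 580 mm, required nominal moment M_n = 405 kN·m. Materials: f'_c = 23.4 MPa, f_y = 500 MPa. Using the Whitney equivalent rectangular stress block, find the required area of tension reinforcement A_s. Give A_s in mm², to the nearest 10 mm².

A_s ≈ 1620 mm²

With M_n = 0.85 f'_c a b (d − a/2), solve the quadratic for a:
a = d − √(d² − 2M_n/(0.85 f'_c b)) = 580 − √(580² − 2 × 405×10⁶/(0.85 × 23.4 × 255)) = 159.65 mm.
A_s = 0.85 f'_c a b / f_y = 0.85 × 23.4 × 159.65 × 255 / 500 = 1619.5 mm².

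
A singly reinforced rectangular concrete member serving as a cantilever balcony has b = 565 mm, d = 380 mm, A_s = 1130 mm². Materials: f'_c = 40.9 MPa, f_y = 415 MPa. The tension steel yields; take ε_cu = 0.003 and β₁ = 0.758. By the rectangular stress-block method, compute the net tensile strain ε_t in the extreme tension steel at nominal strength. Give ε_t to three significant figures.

ε_t ≈ 0.0332

a = A_s f_y/(0.85 f'_c b) = 23.87 mm.
β₁ = 0.758, so c = a/β₁ = 23.87/0.758 = 31.49 mm.
From the linear strain diagram with ε_cu = 0.003: ε_t = 0.003 (d − c)/c = 0.003 × (380 − 31.49)/31.49 = 0.0332.
Since ε_t ≥ 0.005, the section is tension-controlled.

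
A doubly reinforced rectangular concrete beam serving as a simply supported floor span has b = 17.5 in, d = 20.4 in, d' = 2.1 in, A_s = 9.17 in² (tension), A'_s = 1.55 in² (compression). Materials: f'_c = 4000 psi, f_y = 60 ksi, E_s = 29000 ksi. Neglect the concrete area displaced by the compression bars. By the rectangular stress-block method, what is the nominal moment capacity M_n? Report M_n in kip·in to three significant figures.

Assume both steels yield.
a = (A_s − A'_s) f_y/(0.85 f'_c b) = (9.17 − 1.55) × 60/(0.85 × 4 × 17.5) = 7.684 in.
c = a/β₁ = 7.684/0.85 = 9.040 in; ε'_s = 0.003(c − d')/c = 0.0023 ≥ ε_y = 0.0021, so the compression steel yields.
M_n = (A_s − A'_s) f_y (d − a/2) + A'_s f_y (d − d') = 457.2 × (20.4 − 3.842) + 93 × (20.4 − 2.1) = 7570.3 + 1701.9 = 9272.2 kip·in.

M_n ≈ 9270 kip·in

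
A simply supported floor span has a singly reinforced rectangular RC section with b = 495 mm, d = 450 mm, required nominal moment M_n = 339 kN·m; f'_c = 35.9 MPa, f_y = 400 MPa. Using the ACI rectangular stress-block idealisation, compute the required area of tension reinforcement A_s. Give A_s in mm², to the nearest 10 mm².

With M_n = 0.85 f'_c a b (d − a/2), solve the quadratic for a:
a = d − √(d² − 2M_n/(0.85 f'_c b)) = 450 − √(450² − 2 × 339×10⁶/(0.85 × 35.9 × 495)) = 52.99 mm.
A_s = 0.85 f'_c a b / f_y = 0.85 × 35.9 × 52.99 × 495 / 400 = 2001.0 mm².

A_s ≈ 2000 mm²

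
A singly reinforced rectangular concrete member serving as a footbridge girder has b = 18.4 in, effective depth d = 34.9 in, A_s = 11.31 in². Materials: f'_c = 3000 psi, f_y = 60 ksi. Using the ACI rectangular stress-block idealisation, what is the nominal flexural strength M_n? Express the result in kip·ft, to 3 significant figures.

M_n ≈ 1560 kip·ft

T = A_s f_y = 11.31 × 60 = 678.6 kips.
a = T/(0.85 f'_c b) = 678.6/(0.85 × 3 × 18.4) = 14.463 in.
M_n = T(d − a/2) = 678.6 × (34.9 − 7.2315) = 18775.8 kip·in = 18775.8/12 = 1564.65 kip·ft.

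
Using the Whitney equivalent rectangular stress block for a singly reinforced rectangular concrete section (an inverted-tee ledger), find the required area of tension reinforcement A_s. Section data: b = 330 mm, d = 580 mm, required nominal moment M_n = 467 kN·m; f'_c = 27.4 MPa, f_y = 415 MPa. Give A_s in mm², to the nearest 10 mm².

With M_n = 0.85 f'_c a b (d − a/2), solve the quadratic for a:
a = d − √(d² − 2M_n/(0.85 f'_c b)) = 580 − √(580² − 2 × 467×10⁶/(0.85 × 27.4 × 330)) = 116.45 mm.
A_s = 0.85 f'_c a b / f_y = 0.85 × 27.4 × 116.45 × 330 / 415 = 2156.6 mm².

A_s ≈ 2160 mm²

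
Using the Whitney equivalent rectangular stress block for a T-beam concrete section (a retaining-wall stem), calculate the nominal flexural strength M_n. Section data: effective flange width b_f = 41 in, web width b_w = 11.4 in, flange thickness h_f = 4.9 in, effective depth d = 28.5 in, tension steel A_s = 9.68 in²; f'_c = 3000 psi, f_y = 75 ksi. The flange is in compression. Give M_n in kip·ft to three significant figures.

M_n ≈ 1470 kip·ft

Tension: T = A_s f_y = 9.68 × 75 = 726 kips.
Try a within the flange: a = T/(0.85 f'_c b_f) = 726/(0.85 × 3 × 41) = 6.944 in.
a = 6.944 > h_f = 4.9 in: the block extends into the web. Split into flange-overhang and web parts.
C_f = 0.85 f'_c (b_f − b_w) h_f = 0.85 × 3 × (41 − 11.4) × 4.9 = 369.9 kips.
Remaining web compression depth: a_w = (T − C_f)/(0.85 f'_c b_w) = (726 − 369.9)/(0.85 × 3 × 11.4) = 12.250 in.
M_n = C_f(d − h_f/2) + (T − C_f)(d − a_w/2) = 369.9 × (28.5 − 2.45) + 356.1 × (28.5 − 6.125) = 9635.9 + 7967.7 = 17603.6 kip·in.
M_n = 17603.6/12 = 1466.97 kip·ft.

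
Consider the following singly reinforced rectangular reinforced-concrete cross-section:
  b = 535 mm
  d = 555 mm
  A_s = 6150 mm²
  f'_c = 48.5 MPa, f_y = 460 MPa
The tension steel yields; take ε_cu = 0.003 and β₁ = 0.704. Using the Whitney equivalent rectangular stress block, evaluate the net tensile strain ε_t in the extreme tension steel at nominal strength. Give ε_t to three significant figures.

a = A_s f_y/(0.85 f'_c b) = 128.27 mm.
β₁ = 0.704, so c = a/β₁ = 128.27/0.704 = 182.20 mm.
From the linear strain diagram with ε_cu = 0.003: ε_t = 0.003 (d − c)/c = 0.003 × (555 − 182.20)/182.20 = 0.00614.
Since ε_t ≥ 0.005, the section is tension-controlled.

ε_t ≈ 0.00614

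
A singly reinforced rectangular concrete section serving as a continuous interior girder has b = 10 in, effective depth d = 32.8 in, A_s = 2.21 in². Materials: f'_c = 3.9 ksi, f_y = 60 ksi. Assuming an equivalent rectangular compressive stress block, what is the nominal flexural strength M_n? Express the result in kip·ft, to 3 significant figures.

T = A_s f_y = 2.21 × 60 = 132.6 kips.
a = T/(0.85 f'_c b) = 132.6/(0.85 × 3.9 × 10) = 4.000 in.
M_n = T(d − a/2) = 132.6 × (32.8 − 2) = 4084.1 kip·in = 4084.1/12 = 340.34 kip·ft.

M_n ≈ 340 kip·ft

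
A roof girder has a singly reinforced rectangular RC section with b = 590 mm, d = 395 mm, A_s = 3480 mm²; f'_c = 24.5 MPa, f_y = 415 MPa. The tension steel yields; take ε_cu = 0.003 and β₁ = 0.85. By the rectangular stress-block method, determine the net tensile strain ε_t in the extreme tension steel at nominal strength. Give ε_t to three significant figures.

ε_t ≈ 0.00557

a = A_s f_y/(0.85 f'_c b) = 117.54 mm.
β₁ = 0.85, so c = a/β₁ = 117.54/0.85 = 138.28 mm.
From the linear strain diagram with ε_cu = 0.003: ε_t = 0.003 (d − c)/c = 0.003 × (395 − 138.28)/138.28 = 0.00557.
Since ε_t ≥ 0.005, the section is tension-controlled.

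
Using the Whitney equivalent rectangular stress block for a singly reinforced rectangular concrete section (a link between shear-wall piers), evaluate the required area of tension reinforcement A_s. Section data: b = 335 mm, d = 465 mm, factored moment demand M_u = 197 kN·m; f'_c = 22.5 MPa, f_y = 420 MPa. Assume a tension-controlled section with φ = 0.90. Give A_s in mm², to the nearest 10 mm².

A_s ≈ 1230 mm²

M_n = M_u/φ = 197/0.90 = 218.889 kN·m.
With M_n = 0.85 f'_c a b (d − a/2), solve the quadratic for a:
a = d − √(d² − 2M_n/(0.85 f'_c b)) = 465 − √(465² − 2 × 218.889×10⁶/(0.85 × 22.5 × 335)) = 80.43 mm.
A_s = 0.85 f'_c a b / f_y = 0.85 × 22.5 × 80.43 × 335 / 420 = 1226.9 mm².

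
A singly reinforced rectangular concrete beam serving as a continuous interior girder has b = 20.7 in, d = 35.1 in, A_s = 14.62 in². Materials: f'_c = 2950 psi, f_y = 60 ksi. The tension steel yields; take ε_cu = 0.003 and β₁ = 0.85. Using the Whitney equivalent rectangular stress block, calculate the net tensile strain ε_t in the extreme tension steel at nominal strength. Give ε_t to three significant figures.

ε_t ≈ 0.00230

a = A_s f_y/(0.85 f'_c b) = 16.900 in.
β₁ = 0.85, so c = a/β₁ = 16.900/0.85 = 19.882 in.
From the linear strain diagram with ε_cu = 0.003: ε_t = 0.003 (d − c)/c = 0.003 × (35.1 − 19.882)/19.882 = 0.00230.
ε_t < 0.004 — the section is over-reinforced for flexure under ACI limits.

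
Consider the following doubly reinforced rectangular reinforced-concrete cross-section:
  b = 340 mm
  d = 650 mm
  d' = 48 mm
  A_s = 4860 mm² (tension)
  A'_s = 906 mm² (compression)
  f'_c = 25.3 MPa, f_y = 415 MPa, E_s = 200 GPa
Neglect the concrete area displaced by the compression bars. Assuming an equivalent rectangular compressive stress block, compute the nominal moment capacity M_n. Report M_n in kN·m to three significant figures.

M_n ≈ 1110 kN·m

Assume both tension and compression steel yield.
Net tension couple steel: A_s − A'_s = 3954 mm².
a = (A_s − A'_s) f_y / (0.85 f'_c b) = 1640910/(0.85 × 25.3 × 340) = 224.42 mm.
c = a/β₁ = 224.42/0.85 = 264.02 mm; ε'_s = 0.003(c − d')/c = 0.0025 ≥ f_y/E_s = 0.0021, so compression steel does yield.
M_n = (A_s − A'_s) f_y (d − a/2) + A'_s f_y (d − d') = [1640910 × (650 − 112.21) + 375990 × (650 − 48)] × 10⁻⁶ = 882.46 + 226.35 = 1108.81 kN·m.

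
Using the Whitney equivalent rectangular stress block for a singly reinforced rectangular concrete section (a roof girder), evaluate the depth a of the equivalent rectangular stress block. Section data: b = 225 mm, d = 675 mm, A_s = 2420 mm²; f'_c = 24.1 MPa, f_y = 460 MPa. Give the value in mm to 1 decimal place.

a ≈ 241.5 mm

T = A_s f_y = 2420 × 460 = 1113200 N = 1113.2 kN.
Setting C = 0.85 f'_c a b equal to T: a = 1113200/(0.85 × 24.1 × 225) = 241.5 mm.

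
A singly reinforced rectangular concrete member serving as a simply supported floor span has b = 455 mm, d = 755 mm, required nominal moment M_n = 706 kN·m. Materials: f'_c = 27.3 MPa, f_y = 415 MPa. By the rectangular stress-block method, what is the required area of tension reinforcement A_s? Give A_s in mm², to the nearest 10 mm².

With M_n = 0.85 f'_c a b (d − a/2), solve the quadratic for a:
a = d − √(d² − 2M_n/(0.85 f'_c b)) = 755 − √(755² − 2 × 706×10⁶/(0.85 × 27.3 × 455)) = 94.48 mm.
A_s = 0.85 f'_c a b / f_y = 0.85 × 27.3 × 94.48 × 455 / 415 = 2403.7 mm².

A_s ≈ 2400 mm²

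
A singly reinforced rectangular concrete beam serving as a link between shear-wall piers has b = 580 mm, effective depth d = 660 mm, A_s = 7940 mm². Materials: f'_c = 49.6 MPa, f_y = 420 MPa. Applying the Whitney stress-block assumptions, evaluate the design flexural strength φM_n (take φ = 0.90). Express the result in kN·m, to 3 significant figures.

T = A_s f_y = 7940 × 420 = 3334800 N = 3334.8 kN.
From C = T: a = T/(0.85 f'_c b) = 3334800/(0.85 × 49.6 × 580) = 136.38 mm.
M_n = T(d − a/2) = 3334.8 kN × (660 − 68.19) mm = 1973.57 kN·m.
φM_n = 0.90 × 1973.57 = 1776.21 kN·m.

φM_n ≈ 1780 kN·m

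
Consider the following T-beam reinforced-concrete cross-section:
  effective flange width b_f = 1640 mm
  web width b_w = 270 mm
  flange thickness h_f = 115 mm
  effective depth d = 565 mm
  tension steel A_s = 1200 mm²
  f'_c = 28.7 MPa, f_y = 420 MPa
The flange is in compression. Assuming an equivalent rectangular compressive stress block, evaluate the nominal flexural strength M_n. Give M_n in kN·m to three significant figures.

M_n ≈ 282 kN·m

Tension: T = A_s f_y = 1200 × 420 = 504000 N.
Try a within the flange: a = T/(0.85 f'_c b_f) = 504000/(0.85 × 28.7 × 1640) = 12.60 mm.
Since a = 12.60 ≤ h_f = 115 mm, the stress block lies entirely in the flange; analyse as a rectangular beam of width b_f.
M_n = T(d − a/2) = 504000 × (565 − 6.3) = 281.58 × 10⁶ N·mm.
M_n = 281.58 kN·m.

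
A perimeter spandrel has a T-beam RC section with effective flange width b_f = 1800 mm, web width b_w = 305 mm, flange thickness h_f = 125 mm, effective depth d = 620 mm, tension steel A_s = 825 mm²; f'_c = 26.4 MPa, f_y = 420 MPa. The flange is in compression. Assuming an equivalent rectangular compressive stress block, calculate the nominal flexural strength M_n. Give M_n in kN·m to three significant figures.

Tension: T = A_s f_y = 825 × 420 = 346500 N.
Try a within the flange: a = T/(0.85 f'_c b_f) = 346500/(0.85 × 26.4 × 1800) = 8.58 mm.
Since a = 8.58 ≤ h_f = 125 mm, the stress block lies entirely in the flange; analyse as a rectangular beam of width b_f.
M_n = T(d − a/2) = 346500 × (620 − 4.29) = 213.34 × 10⁶ N·mm.
M_n = 213.34 kN·m.

M_n ≈ 213 kN·m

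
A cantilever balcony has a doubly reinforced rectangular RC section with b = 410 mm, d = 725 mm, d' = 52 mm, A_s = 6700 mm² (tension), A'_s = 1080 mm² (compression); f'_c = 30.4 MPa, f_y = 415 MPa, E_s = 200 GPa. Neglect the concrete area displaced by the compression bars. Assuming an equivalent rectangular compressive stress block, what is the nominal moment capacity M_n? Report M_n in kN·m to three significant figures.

M_n ≈ 1740 kN·m

Assume both tension and compression steel yield.
Net tension couple steel: A_s − A'_s = 5620 mm².
a = (A_s − A'_s) f_y / (0.85 f'_c b) = 2332300/(0.85 × 30.4 × 410) = 220.14 mm.
c = a/β₁ = 220.14/0.833 = 264.27 mm; ε'_s = 0.003(c − d')/c = 0.0024 ≥ f_y/E_s = 0.0021, so compression steel does yield.
M_n = (A_s − A'_s) f_y (d − a/2) + A'_s f_y (d − d') = [2332300 × (725 − 110.07) + 448200 × (725 − 52)] × 10⁻⁶ = 1434.20 + 301.64 = 1735.84 kN·m.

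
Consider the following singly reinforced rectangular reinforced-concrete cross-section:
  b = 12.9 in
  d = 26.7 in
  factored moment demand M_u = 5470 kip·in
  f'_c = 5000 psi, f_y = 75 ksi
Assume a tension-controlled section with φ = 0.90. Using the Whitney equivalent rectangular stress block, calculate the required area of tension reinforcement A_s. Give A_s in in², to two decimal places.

M_n = M_u/φ = 5470/0.90 = 6077.78 kip·in.
From M_n = 0.85 f'_c a b (d − a/2):
a = d − √(d² − 2M_n/(0.85 f'_c b)) = 26.7 − √(26.7² − 2 × 6077.78/(0.85 × 5 × 12.9)) = 4.538 in.
A_s = 0.85 f'_c a b / f_y = 0.85 × 5 × 4.538 × 12.9 / 75 = 3.317 in².

A_s ≈ 3.32 in²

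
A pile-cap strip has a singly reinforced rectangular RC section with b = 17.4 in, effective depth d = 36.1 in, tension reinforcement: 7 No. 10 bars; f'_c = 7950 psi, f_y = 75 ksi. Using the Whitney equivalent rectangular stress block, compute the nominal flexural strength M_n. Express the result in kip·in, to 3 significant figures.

A_s = 7 × 1.27 = 8.89 in².
T = A_s f_y = 8.89 × 75 = 666.75 kips.
a = T/(0.85 f'_c b) = 666.75/(0.85 × 7.95 × 17.4) = 5.671 in.
M_n = T(d − a/2) = 666.75 × (36.1 − 2.8355) = 22179.1 kip·in.

M_n ≈ 22200 kip·in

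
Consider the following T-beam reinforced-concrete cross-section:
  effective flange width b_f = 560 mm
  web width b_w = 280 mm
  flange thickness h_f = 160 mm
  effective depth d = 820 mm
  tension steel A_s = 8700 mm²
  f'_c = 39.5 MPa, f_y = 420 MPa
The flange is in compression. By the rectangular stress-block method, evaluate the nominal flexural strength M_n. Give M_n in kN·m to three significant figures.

M_n ≈ 2630 kN·m

Tension: T = A_s f_y = 8700 × 420 = 3654000 N.
Try a within the flange: a = T/(0.85 f'_c b_f) = 3654000/(0.85 × 39.5 × 560) = 194.34 mm.
a = 194.34 > h_f = 160 mm: the block extends into the web. Split into flange-overhang and web parts.
C_f = 0.85 f'_c (b_f − b_w) h_f = 0.85 × 39.5 × (560 − 280) × 160 = 1504160 N.
Remaining web compression depth: a_w = (T − C_f)/(0.85 f'_c b_w) = (3654000 − 1504160)/(0.85 × 39.5 × 280) = 228.68 mm.
M_n = C_f(d − h_f/2) + (T − C_f)(d − a_w/2) = 1504160 × (820 − 80) + 2149840 × (820 − 114.34) = 1113.08 + 1517.06 = 2630.14 × 10⁶ N·mm.
M_n = 2630.14 kN·m.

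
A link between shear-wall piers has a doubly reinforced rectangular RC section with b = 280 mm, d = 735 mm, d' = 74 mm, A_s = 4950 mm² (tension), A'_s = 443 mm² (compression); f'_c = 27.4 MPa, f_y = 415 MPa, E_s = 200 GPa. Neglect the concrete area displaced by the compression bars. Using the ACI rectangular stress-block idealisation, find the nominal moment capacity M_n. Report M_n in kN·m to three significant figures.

Assume both tension and compression steel yield.
Net tension couple steel: A_s − A'_s = 4507 mm².
a = (A_s − A'_s) f_y / (0.85 f'_c b) = 1870405/(0.85 × 27.4 × 280) = 286.82 mm.
c = a/β₁ = 286.82/0.85 = 337.44 mm; ε'_s = 0.003(c − d')/c = 0.0023 ≥ f_y/E_s = 0.0021, so compression steel does yield.
M_n = (A_s − A'_s) f_y (d − a/2) + A'_s f_y (d − d') = [1870405 × (735 − 143.41) + 183845 × (735 − 74)] × 10⁻⁶ = 1106.51 + 121.52 = 1228.03 kN·m.

M_n ≈ 1230 kN·m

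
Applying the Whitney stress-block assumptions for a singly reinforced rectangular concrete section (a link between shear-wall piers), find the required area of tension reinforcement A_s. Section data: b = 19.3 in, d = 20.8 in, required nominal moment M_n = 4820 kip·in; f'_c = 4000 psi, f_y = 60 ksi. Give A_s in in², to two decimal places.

From M_n = 0.85 f'_c a b (d − a/2):
a = d − √(d² − 2M_n/(0.85 f'_c b)) = 20.8 − √(20.8² − 2 × 4820/(0.85 × 4 × 19.3)) = 3.896 in.
A_s = 0.85 f'_c a b / f_y = 0.85 × 4 × 3.896 × 19.3 / 60 = 4.261 in².

A_s ≈ 4.26 in²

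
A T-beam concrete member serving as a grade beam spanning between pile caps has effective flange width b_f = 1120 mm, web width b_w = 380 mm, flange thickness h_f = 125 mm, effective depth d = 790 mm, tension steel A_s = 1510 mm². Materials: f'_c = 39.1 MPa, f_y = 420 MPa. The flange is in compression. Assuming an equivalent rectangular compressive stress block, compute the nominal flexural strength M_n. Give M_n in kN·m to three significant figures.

Tension: T = A_s f_y = 1510 × 420 = 634200 N.
Try a within the flange: a = T/(0.85 f'_c b_f) = 634200/(0.85 × 39.1 × 1120) = 17.04 mm.
Since a = 17.04 ≤ h_f = 125 mm, the stress block lies entirely in the flange; analyse as a rectangular beam of width b_f.
M_n = T(d − a/2) = 634200 × (790 − 8.52) = 495.61 × 10⁶ N·mm.
M_n = 495.61 kN·m.

M_n ≈ 496 kN·m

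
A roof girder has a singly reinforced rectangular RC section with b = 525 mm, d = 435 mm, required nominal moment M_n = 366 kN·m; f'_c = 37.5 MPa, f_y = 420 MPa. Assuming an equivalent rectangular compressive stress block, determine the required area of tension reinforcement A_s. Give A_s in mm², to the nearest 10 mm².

With M_n = 0.85 f'_c a b (d − a/2), solve the quadratic for a:
a = d − √(d² − 2M_n/(0.85 f'_c b)) = 435 − √(435² − 2 × 366×10⁶/(0.85 × 37.5 × 525)) = 53.58 mm.
A_s = 0.85 f'_c a b / f_y = 0.85 × 37.5 × 53.58 × 525 / 420 = 2134.8 mm².

A_s ≈ 2130 mm²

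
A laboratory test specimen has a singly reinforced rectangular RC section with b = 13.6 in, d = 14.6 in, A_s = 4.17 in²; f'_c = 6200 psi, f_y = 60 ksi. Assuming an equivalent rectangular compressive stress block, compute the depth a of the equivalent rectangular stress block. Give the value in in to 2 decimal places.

a ≈ 3.49 in

T = A_s f_y = 4.17 × 60 = 250.2 kips.
a = T/(0.85 f'_c b) = 250.2/(0.85 × 6.2 × 13.6) = 3.49 in.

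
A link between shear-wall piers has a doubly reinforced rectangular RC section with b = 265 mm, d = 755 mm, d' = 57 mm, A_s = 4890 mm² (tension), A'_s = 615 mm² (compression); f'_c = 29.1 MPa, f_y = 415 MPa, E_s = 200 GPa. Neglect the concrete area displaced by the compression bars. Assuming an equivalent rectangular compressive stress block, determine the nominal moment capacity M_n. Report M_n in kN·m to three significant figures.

Assume both tension and compression steel yield.
Net tension couple steel: A_s − A'_s = 4275 mm².
a = (A_s − A'_s) f_y / (0.85 f'_c b) = 1774125/(0.85 × 29.1 × 265) = 270.66 mm.
c = a/β₁ = 270.66/0.842 = 321.45 mm; ε'_s = 0.003(c − d')/c = 0.0025 ≥ f_y/E_s = 0.0021, so compression steel does yield.
M_n = (A_s − A'_s) f_y (d − a/2) + A'_s f_y (d − d') = [1774125 × (755 − 135.33) + 255225 × (755 − 57)] × 10⁻⁶ = 1099.37 + 178.15 = 1277.52 kN·m.

M_n ≈ 1280 kN·m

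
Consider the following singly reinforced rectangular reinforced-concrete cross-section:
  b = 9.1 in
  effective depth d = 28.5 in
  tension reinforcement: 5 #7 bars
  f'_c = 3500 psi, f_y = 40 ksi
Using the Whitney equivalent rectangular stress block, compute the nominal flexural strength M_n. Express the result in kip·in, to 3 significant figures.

M_n ≈ 3150 kip·in

A_s = 5 × 0.6 = 3 in².
T = A_s f_y = 3 × 40 = 120 kips.
a = T/(0.85 f'_c b) = 120/(0.85 × 3.5 × 9.1) = 4.433 in.
M_n = T(d − a/2) = 120 × (28.5 − 2.2165) = 3154.0 kip·in.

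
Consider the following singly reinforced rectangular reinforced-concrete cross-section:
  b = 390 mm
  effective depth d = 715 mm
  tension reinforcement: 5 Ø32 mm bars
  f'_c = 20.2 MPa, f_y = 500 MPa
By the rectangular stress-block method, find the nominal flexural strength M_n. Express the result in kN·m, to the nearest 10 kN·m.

M_n ≈ 1140 kN·m

A_s = 5 × 804 = 4020 mm².
T = A_s f_y = 4020 × 500 = 2010000 N = 2010 kN.
From C = T: a = T/(0.85 f'_c b) = 2010000/(0.85 × 20.2 × 390) = 300.17 mm.
M_n = T(d − a/2) = 2010 kN × (715 − 150.085) mm = 1135.48 kN·m.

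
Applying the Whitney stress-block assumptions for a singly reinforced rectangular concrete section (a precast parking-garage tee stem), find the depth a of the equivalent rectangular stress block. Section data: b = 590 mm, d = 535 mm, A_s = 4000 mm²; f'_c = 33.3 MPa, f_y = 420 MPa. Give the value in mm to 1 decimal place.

T = A_s f_y = 4000 × 420 = 1680000 N = 1680 kN.
Setting C = 0.85 f'_c a b equal to T: a = 1680000/(0.85 × 33.3 × 590) = 100.6 mm.

a ≈ 100.6 mm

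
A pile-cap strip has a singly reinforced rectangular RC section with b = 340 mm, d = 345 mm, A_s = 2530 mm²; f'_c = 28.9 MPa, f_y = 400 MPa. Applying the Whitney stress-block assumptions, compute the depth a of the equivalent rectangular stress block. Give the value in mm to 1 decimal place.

a ≈ 121.2 mm

T = A_s f_y = 2530 × 400 = 1012000 N = 1012 kN.
Setting C = 0.85 f'_c a b equal to T: a = 1012000/(0.85 × 28.9 × 340) = 121.2 mm.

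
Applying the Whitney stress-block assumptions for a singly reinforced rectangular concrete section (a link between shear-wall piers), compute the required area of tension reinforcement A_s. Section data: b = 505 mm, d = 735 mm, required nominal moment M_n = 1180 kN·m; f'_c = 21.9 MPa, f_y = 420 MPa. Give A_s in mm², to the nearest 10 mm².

With M_n = 0.85 f'_c a b (d − a/2), solve the quadratic for a:
a = d − √(d² − 2M_n/(0.85 f'_c b)) = 735 − √(735² − 2 × 1180×10⁶/(0.85 × 21.9 × 505)) = 197.25 mm.
A_s = 0.85 f'_c a b / f_y = 0.85 × 21.9 × 197.25 × 505 / 420 = 4414.9 mm².

A_s ≈ 4410 mm²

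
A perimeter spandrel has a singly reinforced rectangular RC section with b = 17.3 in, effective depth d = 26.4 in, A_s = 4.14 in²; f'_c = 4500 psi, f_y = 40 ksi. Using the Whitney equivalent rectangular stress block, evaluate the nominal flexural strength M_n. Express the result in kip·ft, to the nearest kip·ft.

T = A_s f_y = 4.14 × 40 = 165.6 kips.
a = T/(0.85 f'_c b) = 165.6/(0.85 × 4.5 × 17.3) = 2.503 in.
M_n = T(d − a/2) = 165.6 × (26.4 − 1.2515) = 4164.6 kip·in = 4164.6/12 = 347.05 kip·ft.

M_n ≈ 347 kip·ft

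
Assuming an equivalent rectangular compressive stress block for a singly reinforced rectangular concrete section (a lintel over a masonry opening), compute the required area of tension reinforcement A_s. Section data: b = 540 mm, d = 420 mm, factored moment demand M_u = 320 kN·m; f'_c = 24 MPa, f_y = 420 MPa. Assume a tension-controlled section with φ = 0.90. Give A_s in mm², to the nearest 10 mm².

A_s ≈ 2240 mm²

M_n = M_u/φ = 320/0.90 = 355.556 kN·m.
With M_n = 0.85 f'_c a b (d − a/2), solve the quadratic for a:
a = d − √(d² − 2M_n/(0.85 f'_c b)) = 420 − √(420² − 2 × 355.556×10⁶/(0.85 × 24 × 540)) = 85.56 mm.
A_s = 0.85 f'_c a b / f_y = 0.85 × 24 × 85.56 × 540 / 420 = 2244.1 mm².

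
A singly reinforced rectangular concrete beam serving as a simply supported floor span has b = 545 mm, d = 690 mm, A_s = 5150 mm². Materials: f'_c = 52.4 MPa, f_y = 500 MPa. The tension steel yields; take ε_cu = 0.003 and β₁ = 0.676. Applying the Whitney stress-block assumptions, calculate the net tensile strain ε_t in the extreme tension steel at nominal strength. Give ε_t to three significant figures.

a = A_s f_y/(0.85 f'_c b) = 106.08 mm.
β₁ = 0.676, so c = a/β₁ = 106.08/0.676 = 156.92 mm.
From the linear strain diagram with ε_cu = 0.003: ε_t = 0.003 (d − c)/c = 0.003 × (690 − 156.92)/156.92 = 0.0102.
Since ε_t ≥ 0.005, the section is tension-controlled.

ε_t ≈ 0.0102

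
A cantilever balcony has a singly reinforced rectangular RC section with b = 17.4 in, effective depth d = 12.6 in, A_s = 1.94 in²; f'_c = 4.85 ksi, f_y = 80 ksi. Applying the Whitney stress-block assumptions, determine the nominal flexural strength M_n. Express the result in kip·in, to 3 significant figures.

T = A_s f_y = 1.94 × 80 = 155.2 kips.
a = T/(0.85 f'_c b) = 155.2/(0.85 × 4.85 × 17.4) = 2.164 in.
M_n = T(d − a/2) = 155.2 × (12.6 − 1.082) = 1787.6 kip·in.

M_n ≈ 1790 kip·in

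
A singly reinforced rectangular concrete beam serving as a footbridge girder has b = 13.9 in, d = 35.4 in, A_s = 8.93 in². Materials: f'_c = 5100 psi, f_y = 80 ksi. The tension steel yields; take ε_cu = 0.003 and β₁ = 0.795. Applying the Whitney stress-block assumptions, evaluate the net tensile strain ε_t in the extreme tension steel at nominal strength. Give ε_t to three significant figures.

a = A_s f_y/(0.85 f'_c b) = 11.856 in.
β₁ = 0.795, so c = a/β₁ = 11.856/0.795 = 14.913 in.
From the linear strain diagram with ε_cu = 0.003: ε_t = 0.003 (d − c)/c = 0.003 × (35.4 − 14.913)/14.913 = 0.00412.
ε_t is between 0.004 and 0.005 — transition zone.

ε_t ≈ 0.00412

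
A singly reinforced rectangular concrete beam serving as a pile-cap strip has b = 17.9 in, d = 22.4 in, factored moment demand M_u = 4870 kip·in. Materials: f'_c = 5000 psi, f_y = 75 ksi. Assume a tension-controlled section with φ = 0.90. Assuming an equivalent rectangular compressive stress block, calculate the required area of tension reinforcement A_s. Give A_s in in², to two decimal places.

M_n = M_u/φ = 4870/0.90 = 5411.11 kip·in.
From M_n = 0.85 f'_c a b (d − a/2):
a = d − √(d² − 2M_n/(0.85 f'_c b)) = 22.4 − √(22.4² − 2 × 5411.11/(0.85 × 5 × 17.9)) = 3.439 in.
A_s = 0.85 f'_c a b / f_y = 0.85 × 5 × 3.439 × 17.9 / 75 = 3.488 in².

A_s ≈ 3.49 in²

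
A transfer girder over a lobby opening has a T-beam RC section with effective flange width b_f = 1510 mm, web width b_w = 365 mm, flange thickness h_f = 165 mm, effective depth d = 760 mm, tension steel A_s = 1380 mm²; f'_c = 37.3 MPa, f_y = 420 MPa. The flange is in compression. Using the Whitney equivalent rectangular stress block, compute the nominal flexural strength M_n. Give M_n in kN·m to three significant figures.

Tension: T = A_s f_y = 1380 × 420 = 579600 N.
Try a within the flange: a = T/(0.85 f'_c b_f) = 579600/(0.85 × 37.3 × 1510) = 12.11 mm.
Since a = 12.11 ≤ h_f = 165 mm, the stress block lies entirely in the flange; analyse as a rectangular beam of width b_f.
M_n = T(d − a/2) = 579600 × (760 − 6.055) = 436.99 × 10⁶ N·mm.
M_n = 436.99 kN·m.

M_n ≈ 437 kN·m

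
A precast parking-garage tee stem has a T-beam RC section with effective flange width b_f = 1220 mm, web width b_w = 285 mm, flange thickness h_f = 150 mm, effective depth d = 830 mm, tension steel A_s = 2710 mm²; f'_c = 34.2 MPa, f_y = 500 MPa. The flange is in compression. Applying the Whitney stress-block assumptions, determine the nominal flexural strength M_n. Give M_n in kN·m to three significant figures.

M_n ≈ 1100 kN·m

Tension: T = A_s f_y = 2710 × 500 = 1355000 N.
Try a within the flange: a = T/(0.85 f'_c b_f) = 1355000/(0.85 × 34.2 × 1220) = 38.21 mm.
Since a = 38.21 ≤ h_f = 150 mm, the stress block lies entirely in the flange; analyse as a rectangular beam of width b_f.
M_n = T(d − a/2) = 1355000 × (830 − 19.105) = 1098.76 × 10⁶ N·mm.
M_n = 1098.76 kN·m.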